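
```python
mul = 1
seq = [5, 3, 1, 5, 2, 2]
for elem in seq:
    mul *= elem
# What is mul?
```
Trace:
  mul=1
  mul=5, elem=5
  mul=15, elem=3
  mul=15, elem=1
  mul=75, elem=5
  mul=150, elem=2
  mul=300, elem=2

Final answer: 300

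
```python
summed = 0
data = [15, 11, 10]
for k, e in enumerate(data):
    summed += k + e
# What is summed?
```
Trace:
  summed=0
  summed=15, k=0, e=15
  summed=27, k=1, e=11
  summed=39, k=2, e=10

Final answer: 39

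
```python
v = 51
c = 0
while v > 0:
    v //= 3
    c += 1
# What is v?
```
Trace:
  v=51
  v=51, c=0
  v=17, c=1
  v=5, c=2
  v=1, c=3
  v=0, c=4

Final answer: 0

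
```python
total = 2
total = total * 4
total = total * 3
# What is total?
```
Trace:
  total=2
  total=8
  total=24

Final answer: 24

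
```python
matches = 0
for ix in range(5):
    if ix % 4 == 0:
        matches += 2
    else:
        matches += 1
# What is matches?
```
Trace:
  matches=0
  matches=2, ix=0
  matches=3, ix=1
  matches=4, ix=2
  matches=5, ix=3
  matches=7, ix=4

Final answer: 7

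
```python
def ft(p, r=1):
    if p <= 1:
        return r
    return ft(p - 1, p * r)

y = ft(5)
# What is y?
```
Call trace:
ft(p=5, r=1)
  ft(p=4, r=5)
    ft(p=3, r=20)
      ft(p=2, r=60)
        ft(p=1, r=120)
        -> return 120
      -> return 120
    -> return 120
  -> return 120
-> return 120

Final answer: 120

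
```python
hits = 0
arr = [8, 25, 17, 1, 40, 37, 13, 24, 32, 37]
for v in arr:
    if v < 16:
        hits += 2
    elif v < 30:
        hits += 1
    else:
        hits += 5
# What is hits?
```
Trace:
  hits=0
  hits=2, v=8
  hits=3, v=25
  hits=4, v=17
  hits=6, v=1
  hits=11, v=40
  hits=16, v=37
  hits=18, v=13
  hits=19, v=24
  hits=24, v=32
  hits=29, v=37

Final answer: 29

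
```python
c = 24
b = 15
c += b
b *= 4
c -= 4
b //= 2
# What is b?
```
Trace:
  c=24
  c=24, b=15
  c=39, b=15
  c=39, b=60
  c=35, b=60
  c=35, b=30

Final answer: 30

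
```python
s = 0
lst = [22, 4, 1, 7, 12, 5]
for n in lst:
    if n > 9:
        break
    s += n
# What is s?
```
Trace:
  s=0
  s=0, n=22

Final answer: 0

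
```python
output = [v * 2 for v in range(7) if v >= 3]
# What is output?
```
Trace:
  v=0
  v=1
  v=2
  v=3
  v=4
  v=5
  v=6
  output=[6, 8, 10, 12]

Final answer: [6, 8, 10, 12]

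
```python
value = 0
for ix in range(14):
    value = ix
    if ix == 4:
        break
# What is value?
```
Trace:
  value=0
  value=0, ix=0
  value=1, ix=1
  value=2, ix=2
  value=3, ix=3
  value=4, ix=4

Final answer: 4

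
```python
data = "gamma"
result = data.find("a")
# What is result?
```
Trace:
  data='gamma'
  data='gamma', result=1

Final answer: 1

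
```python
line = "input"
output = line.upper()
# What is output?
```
Trace:
  line='input'
  line='input', output='INPUT'

Final answer: 'INPUT'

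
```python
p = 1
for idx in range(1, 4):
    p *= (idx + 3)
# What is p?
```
Trace:
  p=1
  p=4, idx=1
  p=20, idx=2
  p=120, idx=3

Final answer: 120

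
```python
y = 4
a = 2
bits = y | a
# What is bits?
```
Trace:
  y=4
  y=4, a=2
  y=4, a=2, bits=6

Final answer: 6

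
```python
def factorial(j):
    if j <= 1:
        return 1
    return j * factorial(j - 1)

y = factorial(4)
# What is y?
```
Call trace:
factorial(j=4)
  factorial(j=3)
    factorial(j=2)
      factorial(j=1)
      -> return 1
    -> return 2
  -> return 6
-> return 24

Final answer: 24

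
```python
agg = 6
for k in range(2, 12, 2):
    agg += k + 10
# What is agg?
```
Trace:
  agg=6
  agg=18, k=2
  agg=32, k=4
  agg=48, k=6
  agg=66, k=8
  agg=86, k=10

Final answer: 86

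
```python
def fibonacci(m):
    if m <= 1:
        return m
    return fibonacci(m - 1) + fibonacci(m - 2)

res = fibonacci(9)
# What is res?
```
Call trace (a repeated sub-call is expanded the first time; later identical calls just restate its return value):
fibonacci(m=9)
  fibonacci(m=8)
    fibonacci(m=7)
      fibonacci(m=6)
        fibonacci(m=5)
          fibonacci(m=4)
            fibonacci(m=3)
              fibonacci(m=2)
                fibonacci(m=1)
                -> return 1
                fibonacci(m=0)
                -> return 0
              -> return 1
              fibonacci(m=1)
              -> return 1
            -> return 2
            fibonacci(m=2) -> return 1  (same call as traced above)
          -> return 3
          fibonacci(m=3) -> return 2  (same call as traced above)
        -> return 5
        fibonacci(m=4) -> return 3  (same call as traced above)
      -> return 8
      fibonacci(m=5) -> return 5  (same call as traced above)
    -> return 13
    fibonacci(m=6) -> return 8  (same call as traced above)
  -> return 21
  fibonacci(m=7) -> return 13  (same call as traced above)
-> return 34

Final answer: 34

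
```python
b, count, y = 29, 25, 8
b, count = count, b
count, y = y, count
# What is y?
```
Trace:
  b=29, count=25, y=8
  b=25, count=29, y=8
  b=25, count=8, y=29

Final answer: 29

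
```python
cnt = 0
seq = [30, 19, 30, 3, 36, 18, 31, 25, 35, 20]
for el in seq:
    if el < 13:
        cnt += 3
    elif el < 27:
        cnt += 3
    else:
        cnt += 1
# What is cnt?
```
Trace:
  cnt=0
  cnt=1, el=30
  cnt=4, el=19
  cnt=5, el=30
  cnt=8, el=3
  cnt=9, el=36
  cnt=12, el=18
  cnt=13, el=31
  cnt=16, el=25
  cnt=17, el=35
  cnt=20, el=20

Final answer: 20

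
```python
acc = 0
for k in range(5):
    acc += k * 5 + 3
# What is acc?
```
Trace:
  acc=0
  acc=3, k=0
  acc=11, k=1
  acc=24, k=2
  acc=42, k=3
  acc=65, k=4

Final answer: 65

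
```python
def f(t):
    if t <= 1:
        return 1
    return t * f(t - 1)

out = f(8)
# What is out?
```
Call trace:
f(t=8)
  f(t=7)
    f(t=6)
      f(t=5)
        f(t=4)
          f(t=3)
            f(t=2)
              f(t=1)
              -> return 1
            -> return 2
          -> return 6
        -> return 24
      -> return 120
    -> return 720
  -> return 5040
-> return 40320

Final answer: 40320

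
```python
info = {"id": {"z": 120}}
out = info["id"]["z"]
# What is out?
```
Trace:
  info={'id': {'z': 120}}
  info={'id': {'z': 120}}, out=120

Final answer: 120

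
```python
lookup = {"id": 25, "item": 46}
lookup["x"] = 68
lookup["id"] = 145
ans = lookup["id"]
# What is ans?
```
Trace:
  lookup={'id': 25, 'item': 46}
  lookup={'id': 25, 'item': 46, 'x': 68}
  lookup={'id': 145, 'item': 46, 'x': 68}
  lookup={'id': 145, 'item': 46, 'x': 68}, ans=145

Final answer: 145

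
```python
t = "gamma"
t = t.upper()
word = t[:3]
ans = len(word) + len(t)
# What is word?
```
Trace:
  t='gamma'
  t='GAMMA'
  t='GAMMA', word='GAM'
  t='GAMMA', word='GAM', ans=8

Final answer: 'GAM'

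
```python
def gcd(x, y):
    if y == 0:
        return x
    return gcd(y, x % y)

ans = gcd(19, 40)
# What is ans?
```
Call trace:
gcd(x=19, y=40)
  gcd(x=40, y=19)
    gcd(x=19, y=2)
      gcd(x=2, y=1)
        gcd(x=1, y=0)
        -> return 1
      -> return 1
    -> return 1
  -> return 1
-> return 1

Final answer: 1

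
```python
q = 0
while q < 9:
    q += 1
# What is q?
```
Trace:
  q=0
  q=1
  q=2
  q=3
  q=4
  q=5
  q=6
  q=7
  q=8
  q=9

Final answer: 9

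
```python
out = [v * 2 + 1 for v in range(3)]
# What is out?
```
Trace:
  v=0
  v=1
  v=2
  out=[1, 3, 5]

Final answer: [1, 3, 5]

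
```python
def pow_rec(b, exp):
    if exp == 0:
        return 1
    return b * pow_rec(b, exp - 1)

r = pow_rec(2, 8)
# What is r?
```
Call trace:
pow_rec(b=2, exp=8)
  pow_rec(b=2, exp=7)
    pow_rec(b=2, exp=6)
      pow_rec(b=2, exp=5)
        pow_rec(b=2, exp=4)
          pow_rec(b=2, exp=3)
            pow_rec(b=2, exp=2)
              pow_rec(b=2, exp=1)
                pow_rec(b=2, exp=0)
                -> return 1
              -> return 2
            -> return 4
          -> return 8
        -> return 16
      -> return 32
    -> return 64
  -> return 128
-> return 256

Final answer: 256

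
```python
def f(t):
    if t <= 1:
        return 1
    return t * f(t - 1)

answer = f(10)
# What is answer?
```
Call trace:
f(t=10)
  f(t=9)
    f(t=8)
      f(t=7)
        f(t=6)
          f(t=5)
            f(t=4)
              f(t=3)
                f(t=2)
                  f(t=1)
                  -> return 1
                -> return 2
              -> return 6
            -> return 24
          -> return 120
        -> return 720
      -> return 5040
    -> return 40320
  -> return 362880
-> return 3628800

Final answer: 3628800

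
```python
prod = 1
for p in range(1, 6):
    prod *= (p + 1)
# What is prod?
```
Trace:
  prod=1
  prod=2, p=1
  prod=6, p=2
  prod=24, p=3
  prod=120, p=4
  prod=720, p=5

Final answer: 720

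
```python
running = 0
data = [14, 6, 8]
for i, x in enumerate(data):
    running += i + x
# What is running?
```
Trace:
  running=0
  running=14, i=0, x=14
  running=21, i=1, x=6
  running=31, i=2, x=8

Final answer: 31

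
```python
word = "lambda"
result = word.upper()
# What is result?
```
Trace:
  word='lambda'
  word='lambda', result='LAMBDA'

Final answer: 'LAMBDA'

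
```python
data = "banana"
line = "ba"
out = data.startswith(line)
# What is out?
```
Trace:
  data='banana'
  data='banana', line='ba'
  data='banana', line='ba', out=True

Final answer: True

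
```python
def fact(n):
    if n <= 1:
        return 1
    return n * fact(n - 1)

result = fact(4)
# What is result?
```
Call trace:
fact(n=4)
  fact(n=3)
    fact(n=2)
      fact(n=1)
      -> return 1
    -> return 2
  -> return 6
-> return 24

Final answer: 24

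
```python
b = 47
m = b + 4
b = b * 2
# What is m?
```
Trace:
  b=47
  b=47, m=51
  b=94, m=51

Final answer: 51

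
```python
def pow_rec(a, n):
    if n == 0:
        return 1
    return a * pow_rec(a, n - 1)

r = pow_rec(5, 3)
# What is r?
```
Call trace:
pow_rec(a=5, n=3)
  pow_rec(a=5, n=2)
    pow_rec(a=5, n=1)
      pow_rec(a=5, n=0)
      -> return 1
    -> return 5
  -> return 25
-> return 125

Final answer: 125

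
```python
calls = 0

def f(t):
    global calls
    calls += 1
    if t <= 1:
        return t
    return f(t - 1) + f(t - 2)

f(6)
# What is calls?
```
Call trace (a repeated sub-call is expanded the first time; later identical calls just restate its return value):
f(t=6)
  f(t=5)
    f(t=4)
      f(t=3)
        f(t=2)
          f(t=1)
          -> return 1
          f(t=0)
          -> return 0
        -> return 1
        f(t=1)
        -> return 1
      -> return 2
      f(t=2) -> return 1  (same call as traced above)
    -> return 3
    f(t=3) -> return 2  (same call as traced above)
  -> return 5
  f(t=4) -> return 3  (same call as traced above)
-> return 8

calls is incremented once per call, so count the calls in each subtree. Let C(t) = number of calls made by f(t).
C(0) = C(1) = 1 (base case, no recursion); C(t) = 1 + C(t - 1) + C(t - 2) otherwise.
C(2) = 1 + C(1) + C(0) = 1 + 1 + 1 = 3
C(3) = 1 + C(2) + C(1) = 1 + 3 + 1 = 5
C(4) = 1 + C(3) + C(2) = 1 + 5 + 3 = 9
C(5) = 1 + C(4) + C(3) = 1 + 9 + 5 = 15
C(6) = 1 + C(5) + C(4) = 1 + 15 + 9 = 25
calls = C(6) = 25

Final answer: 25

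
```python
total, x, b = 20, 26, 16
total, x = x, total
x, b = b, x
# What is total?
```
Trace:
  total=20, x=26, b=16
  total=26, x=20, b=16
  total=26, x=16, b=20

Final answer: 26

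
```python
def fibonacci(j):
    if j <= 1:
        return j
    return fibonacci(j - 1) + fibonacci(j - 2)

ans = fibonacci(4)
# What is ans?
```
Call trace (a repeated sub-call is expanded the first time; later identical calls just restate its return value):
fibonacci(j=4)
  fibonacci(j=3)
    fibonacci(j=2)
      fibonacci(j=1)
      -> return 1
      fibonacci(j=0)
      -> return 0
    -> return 1
    fibonacci(j=1)
    -> return 1
  -> return 2
  fibonacci(j=2) -> return 1  (same call as traced above)
-> return 3

Final answer: 3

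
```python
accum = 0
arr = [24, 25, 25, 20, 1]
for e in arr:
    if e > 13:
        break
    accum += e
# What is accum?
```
Trace:
  accum=0
  accum=0, e=24

Final answer: 0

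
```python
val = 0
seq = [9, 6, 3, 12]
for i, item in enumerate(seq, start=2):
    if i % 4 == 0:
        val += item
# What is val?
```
Trace:
  val=0
  val=0, i=2, item=9
  val=0, i=3, item=6
  val=3, i=4, item=3
  val=3, i=5, item=12

Final answer: 3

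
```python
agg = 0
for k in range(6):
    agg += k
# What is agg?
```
Trace:
  agg=0
  agg=0, k=0
  agg=1, k=1
  agg=3, k=2
  agg=6, k=3
  agg=10, k=4
  agg=15, k=5

Final answer: 15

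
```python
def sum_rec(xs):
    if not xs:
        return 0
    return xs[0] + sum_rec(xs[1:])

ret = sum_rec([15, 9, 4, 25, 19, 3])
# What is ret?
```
Call trace:
sum_rec(xs=[15, 9, 4, 25, 19, 3])
  sum_rec(xs=[9, 4, 25, 19, 3])
    sum_rec(xs=[4, 25, 19, 3])
      sum_rec(xs=[25, 19, 3])
        sum_rec(xs=[19, 3])
          sum_rec(xs=[3])
            sum_rec(xs=[])
            -> return 0
          -> return 3
        -> return 22
      -> return 47
    -> return 51
  -> return 60
-> return 75

Final answer: 75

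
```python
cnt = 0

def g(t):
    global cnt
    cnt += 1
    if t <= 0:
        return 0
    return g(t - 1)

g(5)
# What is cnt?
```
Call trace:
g(t=5)
  g(t=4)
    g(t=3)
      g(t=2)
        g(t=1)
          g(t=0)
          -> return 0
        -> return 0
      -> return 0
    -> return 0
  -> return 0
-> return 0

cnt is incremented once per call. g is entered once for each t = 5, 4, 3, 2, 1, 0 (the t <= 0 call returns without recursing), i.e. 5 + 1 calls.
cnt = 6

Final answer: 6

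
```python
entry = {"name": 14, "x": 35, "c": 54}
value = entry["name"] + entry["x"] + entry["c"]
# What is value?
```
Trace:
  entry={'name': 14, 'x': 35, 'c': 54}
  entry={'name': 14, 'x': 35, 'c': 54}, value=103

Final answer: 103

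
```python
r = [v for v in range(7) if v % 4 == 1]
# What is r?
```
Trace:
  v=0
  v=1
  v=2
  v=3
  v=4
  v=5
  v=6
  r=[1, 5]

Final answer: [1, 5]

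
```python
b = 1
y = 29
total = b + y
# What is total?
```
Trace:
  b=1
  b=1, y=29
  b=1, y=29, total=30

Final answer: 30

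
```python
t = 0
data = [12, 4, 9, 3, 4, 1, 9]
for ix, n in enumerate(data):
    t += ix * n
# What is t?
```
Trace:
  t=0
  t=0, ix=0, n=12
  t=4, ix=1, n=4
  t=22, ix=2, n=9
  t=31, ix=3, n=3
  t=47, ix=4, n=4
  t=52, ix=5, n=1
  t=106, ix=6, n=9

Final answer: 106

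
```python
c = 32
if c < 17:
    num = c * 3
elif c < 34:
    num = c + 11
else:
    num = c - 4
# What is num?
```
Trace:
  c=32
  c=32, num=43

Final answer: 43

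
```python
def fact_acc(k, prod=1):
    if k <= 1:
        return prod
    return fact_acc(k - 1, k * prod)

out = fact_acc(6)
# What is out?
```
Call trace:
fact_acc(k=6, prod=1)
  fact_acc(k=5, prod=6)
    fact_acc(k=4, prod=30)
      fact_acc(k=3, prod=120)
        fact_acc(k=2, prod=360)
          fact_acc(k=1, prod=720)
          -> return 720
        -> return 720
      -> return 720
    -> return 720
  -> return 720
-> return 720

Final answer: 720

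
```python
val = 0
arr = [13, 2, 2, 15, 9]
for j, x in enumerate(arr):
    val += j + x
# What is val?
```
Trace:
  val=0
  val=13, j=0, x=13
  val=16, j=1, x=2
  val=20, j=2, x=2
  val=38, j=3, x=15
  val=51, j=4, x=9

Final answer: 51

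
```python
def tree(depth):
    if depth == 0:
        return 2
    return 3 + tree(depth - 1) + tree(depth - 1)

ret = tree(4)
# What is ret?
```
Call trace (a repeated sub-call is expanded the first time; later identical calls just restate its return value):
tree(depth=4)
  tree(depth=3)
    tree(depth=2)
      tree(depth=1)
        tree(depth=0)
        -> return 2
        tree(depth=0)
        -> return 2
      -> return 7
      tree(depth=1) -> return 7  (same call as traced above)
    -> return 17
    tree(depth=2) -> return 17  (same call as traced above)
  -> return 37
  tree(depth=3) -> return 37  (same call as traced above)
-> return 77

Final answer: 77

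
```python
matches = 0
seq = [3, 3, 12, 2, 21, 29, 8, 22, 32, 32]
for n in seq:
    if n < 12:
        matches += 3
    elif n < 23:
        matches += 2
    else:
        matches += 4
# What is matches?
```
Trace:
  matches=0
  matches=3, n=3
  matches=6, n=3
  matches=8, n=12
  matches=11, n=2
  matches=13, n=21
  matches=17, n=29
  matches=20, n=8
  matches=22, n=22
  matches=26, n=32
  matches=30, n=32

Final answer: 30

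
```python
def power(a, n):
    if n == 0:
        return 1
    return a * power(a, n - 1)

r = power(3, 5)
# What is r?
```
Call trace:
power(a=3, n=5)
  power(a=3, n=4)
    power(a=3, n=3)
      power(a=3, n=2)
        power(a=3, n=1)
          power(a=3, n=0)
          -> return 1
        -> return 3
      -> return 9
    -> return 27
  -> return 81
-> return 243

Final answer: 243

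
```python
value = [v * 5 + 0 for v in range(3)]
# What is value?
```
Trace:
  v=0
  v=1
  v=2
  value=[0, 5, 10]

Final answer: [0, 5, 10]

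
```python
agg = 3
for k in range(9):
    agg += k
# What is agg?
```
Trace:
  agg=3
  agg=3, k=0
  agg=4, k=1
  agg=6, k=2
  agg=9, k=3
  agg=13, k=4
  agg=18, k=5
  agg=24, k=6
  agg=31, k=7
  agg=39, k=8

Final answer: 39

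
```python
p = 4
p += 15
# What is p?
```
Trace:
  p=4
  p=19

Final answer: 19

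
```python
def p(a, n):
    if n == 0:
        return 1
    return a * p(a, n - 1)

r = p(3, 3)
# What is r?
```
Call trace:
p(a=3, n=3)
  p(a=3, n=2)
    p(a=3, n=1)
      p(a=3, n=0)
      -> return 1
    -> return 3
  -> return 9
-> return 27

Final answer: 27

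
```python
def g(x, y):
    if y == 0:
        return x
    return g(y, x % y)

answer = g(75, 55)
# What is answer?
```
Call trace:
g(x=75, y=55)
  g(x=55, y=20)
    g(x=20, y=15)
      g(x=15, y=5)
        g(x=5, y=0)
        -> return 5
      -> return 5
    -> return 5
  -> return 5
-> return 5

Final answer: 5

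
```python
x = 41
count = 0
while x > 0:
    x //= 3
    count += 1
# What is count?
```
Trace:
  x=41
  x=41, count=0
  x=13, count=1
  x=4, count=2
  x=1, count=3
  x=0, count=4

Final answer: 4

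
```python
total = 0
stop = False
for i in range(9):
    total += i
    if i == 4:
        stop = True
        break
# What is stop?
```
Trace:
  total=0
  total=0, stop=False
  total=0, stop=False, i=0
  total=1, stop=False, i=1
  total=3, stop=False, i=2
  total=6, stop=False, i=3
  total=10, stop=True, i=4

Final answer: True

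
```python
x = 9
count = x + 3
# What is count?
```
Trace:
  x=9
  x=9, count=12

Final answer: 12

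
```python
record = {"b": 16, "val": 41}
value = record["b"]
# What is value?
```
Trace:
  record={'b': 16, 'val': 41}
  record={'b': 16, 'val': 41}, value=16

Final answer: 16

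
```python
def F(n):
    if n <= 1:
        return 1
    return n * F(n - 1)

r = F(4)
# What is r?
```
Call trace:
F(n=4)
  F(n=3)
    F(n=2)
      F(n=1)
      -> return 1
    -> return 2
  -> return 6
-> return 24

Final answer: 24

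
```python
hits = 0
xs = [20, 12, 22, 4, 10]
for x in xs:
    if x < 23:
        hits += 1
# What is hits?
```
Trace:
  hits=0
  hits=1, x=20
  hits=2, x=12
  hits=3, x=22
  hits=4, x=4
  hits=5, x=10

Final answer: 5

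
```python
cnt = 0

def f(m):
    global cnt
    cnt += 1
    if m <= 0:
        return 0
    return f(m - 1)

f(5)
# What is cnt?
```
Call trace:
f(m=5)
  f(m=4)
    f(m=3)
      f(m=2)
        f(m=1)
          f(m=0)
          -> return 0
        -> return 0
      -> return 0
    -> return 0
  -> return 0
-> return 0

cnt is incremented once per call. f is entered once for each m = 5, 4, 3, 2, 1, 0 (the m <= 0 call returns without recursing), i.e. 5 + 1 calls.
cnt = 6

Final answer: 6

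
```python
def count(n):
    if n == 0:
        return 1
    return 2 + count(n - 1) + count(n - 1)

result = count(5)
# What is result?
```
Call trace (a repeated sub-call is expanded the first time; later identical calls just restate its return value):
count(n=5)
  count(n=4)
    count(n=3)
      count(n=2)
        count(n=1)
          count(n=0)
          -> return 1
          count(n=0)
          -> return 1
        -> return 4
        count(n=1) -> return 4  (same call as traced above)
      -> return 10
      count(n=2) -> return 10  (same call as traced above)
    -> return 22
    count(n=3) -> return 22  (same call as traced above)
  -> return 46
  count(n=4) -> return 46  (same call as traced above)
-> return 94

Final answer: 94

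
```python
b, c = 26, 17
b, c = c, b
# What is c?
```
Trace:
  b=26, c=17
  b=17, c=26

Final answer: 26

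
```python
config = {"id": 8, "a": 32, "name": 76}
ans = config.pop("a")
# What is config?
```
Trace:
  config={'id': 8, 'a': 32, 'name': 76}
  config={'id': 8, 'name': 76}, ans=32

Final answer: {'id': 8, 'name': 76}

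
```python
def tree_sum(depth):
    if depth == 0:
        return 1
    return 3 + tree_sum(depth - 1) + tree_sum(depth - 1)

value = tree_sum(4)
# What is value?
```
Call trace (a repeated sub-call is expanded the first time; later identical calls just restate its return value):
tree_sum(depth=4)
  tree_sum(depth=3)
    tree_sum(depth=2)
      tree_sum(depth=1)
        tree_sum(depth=0)
        -> return 1
        tree_sum(depth=0)
        -> return 1
      -> return 5
      tree_sum(depth=1) -> return 5  (same call as traced above)
    -> return 13
    tree_sum(depth=2) -> return 13  (same call as traced above)
  -> return 29
  tree_sum(depth=3) -> return 29  (same call as traced above)
-> return 61

Final answer: 61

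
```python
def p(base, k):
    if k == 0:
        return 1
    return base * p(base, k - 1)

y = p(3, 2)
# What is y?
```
Call trace:
p(base=3, k=2)
  p(base=3, k=1)
    p(base=3, k=0)
    -> return 1
  -> return 3
-> return 9

Final answer: 9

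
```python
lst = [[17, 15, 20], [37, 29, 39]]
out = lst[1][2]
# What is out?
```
Trace:
  lst=[[17, 15, 20], [37, 29, 39]]
  lst=[[17, 15, 20], [37, 29, 39]], out=39

Final answer: 39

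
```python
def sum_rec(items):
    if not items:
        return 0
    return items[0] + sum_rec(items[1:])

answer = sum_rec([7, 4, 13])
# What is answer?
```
Call trace:
sum_rec(items=[7, 4, 13])
  sum_rec(items=[4, 13])
    sum_rec(items=[13])
      sum_rec(items=[])
      -> return 0
    -> return 13
  -> return 17
-> return 24

Final answer: 24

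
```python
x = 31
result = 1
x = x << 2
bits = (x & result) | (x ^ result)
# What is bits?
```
Trace:
  x=31
  x=31, result=1
  x=124, result=1
  x=124, result=1, bits=125

Final answer: 125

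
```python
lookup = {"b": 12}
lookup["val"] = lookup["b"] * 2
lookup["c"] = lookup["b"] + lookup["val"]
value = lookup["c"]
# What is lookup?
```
Trace:
  lookup={'b': 12}
  lookup={'b': 12, 'val': 24}
  lookup={'b': 12, 'val': 24, 'c': 36}
  lookup={'b': 12, 'val': 24, 'c': 36}, value=36

Final answer: {'b': 12, 'val': 24, 'c': 36}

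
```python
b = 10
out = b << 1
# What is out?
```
Trace:
  b=10
  b=10, out=20

Final answer: 20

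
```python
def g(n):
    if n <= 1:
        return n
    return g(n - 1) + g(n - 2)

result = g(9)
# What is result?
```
Call trace (a repeated sub-call is expanded the first time; later identical calls just restate its return value):
g(n=9)
  g(n=8)
    g(n=7)
      g(n=6)
        g(n=5)
          g(n=4)
            g(n=3)
              g(n=2)
                g(n=1)
                -> return 1
                g(n=0)
                -> return 0
              -> return 1
              g(n=1)
              -> return 1
            -> return 2
            g(n=2) -> return 1  (same call as traced above)
          -> return 3
          g(n=3) -> return 2  (same call as traced above)
        -> return 5
        g(n=4) -> return 3  (same call as traced above)
      -> return 8
      g(n=5) -> return 5  (same call as traced above)
    -> return 13
    g(n=6) -> return 8  (same call as traced above)
  -> return 21
  g(n=7) -> return 13  (same call as traced above)
-> return 34

Final answer: 34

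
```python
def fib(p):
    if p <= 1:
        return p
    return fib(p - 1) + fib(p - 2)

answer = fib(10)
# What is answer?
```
Call trace (a repeated sub-call is expanded the first time; later identical calls just restate its return value):
fib(p=10)
  fib(p=9)
    fib(p=8)
      fib(p=7)
        fib(p=6)
          fib(p=5)
            fib(p=4)
              fib(p=3)
                fib(p=2)
                  fib(p=1)
                  -> return 1
                  fib(p=0)
                  -> return 0
                -> return 1
                fib(p=1)
                -> return 1
              -> return 2
              fib(p=2) -> return 1  (same call as traced above)
            -> return 3
            fib(p=3) -> return 2  (same call as traced above)
          -> return 5
          fib(p=4) -> return 3  (same call as traced above)
        -> return 8
        fib(p=5) -> return 5  (same call as traced above)
      -> return 13
      fib(p=6) -> return 8  (same call as traced above)
    -> return 21
    fib(p=7) -> return 13  (same call as traced above)
  -> return 34
  fib(p=8) -> return 21  (same call as traced above)
-> return 55

Final answer: 55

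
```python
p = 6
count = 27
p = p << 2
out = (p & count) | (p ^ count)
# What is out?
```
Trace:
  p=6
  p=6, count=27
  p=24, count=27
  p=24, count=27, out=27

Final answer: 27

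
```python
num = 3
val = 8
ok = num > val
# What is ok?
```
Trace:
  num=3
  num=3, val=8
  num=3, val=8, ok=False

Final answer: False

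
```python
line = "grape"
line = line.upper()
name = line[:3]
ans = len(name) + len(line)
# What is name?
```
Trace:
  line='grape'
  line='GRAPE'
  line='GRAPE', name='GRA'
  line='GRAPE', name='GRA', ans=8

Final answer: 'GRA'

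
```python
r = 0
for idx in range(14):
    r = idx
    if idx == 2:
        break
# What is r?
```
Trace:
  r=0
  r=0, idx=0
  r=1, idx=1
  r=2, idx=2

Final answer: 2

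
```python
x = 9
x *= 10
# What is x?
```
Trace:
  x=9
  x=90

Final answer: 90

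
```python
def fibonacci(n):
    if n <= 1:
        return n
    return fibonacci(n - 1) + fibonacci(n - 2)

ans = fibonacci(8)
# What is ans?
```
Call trace (a repeated sub-call is expanded the first time; later identical calls just restate its return value):
fibonacci(n=8)
  fibonacci(n=7)
    fibonacci(n=6)
      fibonacci(n=5)
        fibonacci(n=4)
          fibonacci(n=3)
            fibonacci(n=2)
              fibonacci(n=1)
              -> return 1
              fibonacci(n=0)
              -> return 0
            -> return 1
            fibonacci(n=1)
            -> return 1
          -> return 2
          fibonacci(n=2) -> return 1  (same call as traced above)
        -> return 3
        fibonacci(n=3) -> return 2  (same call as traced above)
      -> return 5
      fibonacci(n=4) -> return 3  (same call as traced above)
    -> return 8
    fibonacci(n=5) -> return 5  (same call as traced above)
  -> return 13
  fibonacci(n=6) -> return 8  (same call as traced above)
-> return 21

Final answer: 21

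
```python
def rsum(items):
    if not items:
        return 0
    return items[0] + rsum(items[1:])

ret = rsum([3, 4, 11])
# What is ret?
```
Call trace:
rsum(items=[3, 4, 11])
  rsum(items=[4, 11])
    rsum(items=[11])
      rsum(items=[])
      -> return 0
    -> return 11
  -> return 15
-> return 18

Final answer: 18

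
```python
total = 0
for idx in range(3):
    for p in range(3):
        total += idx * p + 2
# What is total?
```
Trace:
  total=0
  total=2, idx=0, p=0
  total=4, idx=0, p=1
  total=6, idx=0, p=2
  total=8, idx=1, p=0
  total=11, idx=1, p=1
  total=15, idx=1, p=2
  total=17, idx=2, p=0
  total=21, idx=2, p=1
  total=27, idx=2, p=2

Final answer: 27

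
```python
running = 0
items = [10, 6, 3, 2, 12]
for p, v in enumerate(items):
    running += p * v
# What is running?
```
Trace:
  running=0
  running=0, p=0, v=10
  running=6, p=1, v=6
  running=12, p=2, v=3
  running=18, p=3, v=2
  running=66, p=4, v=12

Final answer: 66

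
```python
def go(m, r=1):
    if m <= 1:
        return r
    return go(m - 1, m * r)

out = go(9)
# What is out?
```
Call trace:
go(m=9, r=1)
  go(m=8, r=9)
    go(m=7, r=72)
      go(m=6, r=504)
        go(m=5, r=3024)
          go(m=4, r=15120)
            go(m=3, r=60480)
              go(m=2, r=181440)
                go(m=1, r=362880)
                -> return 362880
              -> return 362880
            -> return 362880
          -> return 362880
        -> return 362880
      -> return 362880
    -> return 362880
  -> return 362880
-> return 362880

Final answer: 362880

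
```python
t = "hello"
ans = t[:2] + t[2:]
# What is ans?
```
Trace:
  t='hello'
  t='hello', ans='hello'

Final answer: 'hello'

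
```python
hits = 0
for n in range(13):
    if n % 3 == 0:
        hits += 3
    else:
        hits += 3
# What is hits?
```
Trace:
  hits=0
  hits=3, n=0
  hits=6, n=1
  hits=9, n=2
  hits=12, n=3
  hits=15, n=4
  hits=18, n=5
  hits=21, n=6
  hits=24, n=7
  hits=27, n=8
  hits=30, n=9
  hits=33, n=10
  hits=36, n=11
  hits=39, n=12

Final answer: 39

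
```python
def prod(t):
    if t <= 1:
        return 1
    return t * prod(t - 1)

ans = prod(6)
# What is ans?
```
Call trace:
prod(t=6)
  prod(t=5)
    prod(t=4)
      prod(t=3)
        prod(t=2)
          prod(t=1)
          -> return 1
        -> return 2
      -> return 6
    -> return 24
  -> return 120
-> return 720

Final answer: 720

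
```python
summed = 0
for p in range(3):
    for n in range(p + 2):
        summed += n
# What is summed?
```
Trace:
  summed=0
  summed=0, p=0, n=0
  summed=1, p=0, n=1
  summed=1, p=1, n=0
  summed=2, p=1, n=1
  summed=4, p=1, n=2
  summed=4, p=2, n=0
  summed=5, p=2, n=1
  summed=7, p=2, n=2
  summed=10, p=2, n=3

Final answer: 10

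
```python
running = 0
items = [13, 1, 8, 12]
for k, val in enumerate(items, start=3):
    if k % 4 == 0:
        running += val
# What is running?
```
Trace:
  running=0
  running=0, k=3, val=13
  running=1, k=4, val=1
  running=1, k=5, val=8
  running=1, k=6, val=12

Final answer: 1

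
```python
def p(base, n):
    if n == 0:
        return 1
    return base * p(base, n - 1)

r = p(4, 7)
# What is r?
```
Call trace:
p(base=4, n=7)
  p(base=4, n=6)
    p(base=4, n=5)
      p(base=4, n=4)
        p(base=4, n=3)
          p(base=4, n=2)
            p(base=4, n=1)
              p(base=4, n=0)
              -> return 1
            -> return 4
          -> return 16
        -> return 64
      -> return 256
    -> return 1024
  -> return 4096
-> return 16384

Final answer: 16384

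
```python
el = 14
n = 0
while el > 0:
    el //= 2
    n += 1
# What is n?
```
Trace:
  el=14
  el=14, n=0
  el=7, n=1
  el=3, n=2
  el=1, n=3
  el=0, n=4

Final answer: 4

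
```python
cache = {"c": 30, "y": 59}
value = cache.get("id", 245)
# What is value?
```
Trace:
  cache={'c': 30, 'y': 59}
  cache={'c': 30, 'y': 59}, value=245

Final answer: 245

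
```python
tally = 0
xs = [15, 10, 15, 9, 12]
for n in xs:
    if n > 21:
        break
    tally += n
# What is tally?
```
Trace:
  tally=0
  tally=15, n=15
  tally=25, n=10
  tally=40, n=15
  tally=49, n=9
  tally=61, n=12

Final answer: 61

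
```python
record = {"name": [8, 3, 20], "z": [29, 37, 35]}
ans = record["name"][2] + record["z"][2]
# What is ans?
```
Trace:
  record={'name': [8, 3, 20], 'z': [29, 37, 35]}
  record={'name': [8, 3, 20], 'z': [29, 37, 35]}, ans=55

Final answer: 55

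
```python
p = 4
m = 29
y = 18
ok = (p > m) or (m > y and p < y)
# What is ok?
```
Trace:
  p=4
  p=4, m=29
  p=4, m=29, y=18
  p=4, m=29, y=18, ok=True

Final answer: True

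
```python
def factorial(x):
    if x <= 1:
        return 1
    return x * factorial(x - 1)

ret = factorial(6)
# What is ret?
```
Call trace:
factorial(x=6)
  factorial(x=5)
    factorial(x=4)
      factorial(x=3)
        factorial(x=2)
          factorial(x=1)
          -> return 1
        -> return 2
      -> return 6
    -> return 24
  -> return 120
-> return 720

Final answer: 720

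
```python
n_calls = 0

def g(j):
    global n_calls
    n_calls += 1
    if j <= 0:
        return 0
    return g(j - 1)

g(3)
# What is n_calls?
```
Call trace:
g(j=3)
  g(j=2)
    g(j=1)
      g(j=0)
      -> return 0
    -> return 0
  -> return 0
-> return 0

n_calls is incremented once per call. g is entered once for each j = 3, 2, 1, 0 (the j <= 0 call returns without recursing), i.e. 3 + 1 calls.
n_calls = 4

Final answer: 4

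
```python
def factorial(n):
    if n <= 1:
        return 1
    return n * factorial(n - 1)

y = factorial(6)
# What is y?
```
Call trace:
factorial(n=6)
  factorial(n=5)
    factorial(n=4)
      factorial(n=3)
        factorial(n=2)
          factorial(n=1)
          -> return 1
        -> return 2
      -> return 6
    -> return 24
  -> return 120
-> return 720

Final answer: 720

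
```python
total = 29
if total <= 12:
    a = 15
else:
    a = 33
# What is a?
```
Trace:
  total=29
  total=29, a=33

Final answer: 33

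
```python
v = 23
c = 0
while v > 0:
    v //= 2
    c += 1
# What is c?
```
Trace:
  v=23
  v=23, c=0
  v=11, c=1
  v=5, c=2
  v=2, c=3
  v=1, c=4
  v=0, c=5

Final answer: 5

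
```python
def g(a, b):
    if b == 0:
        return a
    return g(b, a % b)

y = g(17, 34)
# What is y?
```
Call trace:
g(a=17, b=34)
  g(a=34, b=17)
    g(a=17, b=0)
    -> return 17
  -> return 17
-> return 17

Final answer: 17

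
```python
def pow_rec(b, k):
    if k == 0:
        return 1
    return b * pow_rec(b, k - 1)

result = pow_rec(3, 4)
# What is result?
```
Call trace:
pow_rec(b=3, k=4)
  pow_rec(b=3, k=3)
    pow_rec(b=3, k=2)
      pow_rec(b=3, k=1)
        pow_rec(b=3, k=0)
        -> return 1
      -> return 3
    -> return 9
  -> return 27
-> return 81

Final answer: 81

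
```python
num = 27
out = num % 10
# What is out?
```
Trace:
  num=27
  num=27, out=7

Final answer: 7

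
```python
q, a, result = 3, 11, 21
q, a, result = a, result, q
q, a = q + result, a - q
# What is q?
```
Trace:
  q=3, a=11, result=21
  q=11, a=21, result=3
  q=14, a=10, result=3

Final answer: 14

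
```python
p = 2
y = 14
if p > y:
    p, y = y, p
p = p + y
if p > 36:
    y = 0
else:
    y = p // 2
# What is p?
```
Trace:
  p=2
  p=2, y=14
  p=2, y=14
  p=16, y=14
  p=16, y=8

Final answer: 16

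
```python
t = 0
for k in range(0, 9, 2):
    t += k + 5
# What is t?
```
Trace:
  t=0
  t=5, k=0
  t=12, k=2
  t=21, k=4
  t=32, k=6
  t=45, k=8

Final answer: 45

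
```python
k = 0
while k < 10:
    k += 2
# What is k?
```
Trace:
  k=0
  k=2
  k=4
  k=6
  k=8
  k=10

Final answer: 10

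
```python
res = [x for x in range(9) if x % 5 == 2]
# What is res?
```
Trace:
  x=0
  x=1
  x=2
  x=3
  x=4
  x=5
  x=6
  x=7
  x=8
  res=[2, 7]

Final answer: [2, 7]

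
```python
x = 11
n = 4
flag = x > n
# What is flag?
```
Trace:
  x=11
  x=11, n=4
  x=11, n=4, flag=True

Final answer: True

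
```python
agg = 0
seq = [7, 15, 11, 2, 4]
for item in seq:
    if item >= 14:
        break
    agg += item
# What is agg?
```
Trace:
  agg=0
  agg=7, item=7
  agg=7, item=15

Final answer: 7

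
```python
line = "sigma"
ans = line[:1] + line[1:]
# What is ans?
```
Trace:
  line='sigma'
  line='sigma', ans='sigma'

Final answer: 'sigma'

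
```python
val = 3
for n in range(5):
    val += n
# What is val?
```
Trace:
  val=3
  val=3, n=0
  val=4, n=1
  val=6, n=2
  val=9, n=3
  val=13, n=4

Final answer: 13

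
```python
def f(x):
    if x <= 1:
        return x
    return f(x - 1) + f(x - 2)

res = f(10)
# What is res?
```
Call trace (a repeated sub-call is expanded the first time; later identical calls just restate its return value):
f(x=10)
  f(x=9)
    f(x=8)
      f(x=7)
        f(x=6)
          f(x=5)
            f(x=4)
              f(x=3)
                f(x=2)
                  f(x=1)
                  -> return 1
                  f(x=0)
                  -> return 0
                -> return 1
                f(x=1)
                -> return 1
              -> return 2
              f(x=2) -> return 1  (same call as traced above)
            -> return 3
            f(x=3) -> return 2  (same call as traced above)
          -> return 5
          f(x=4) -> return 3  (same call as traced above)
        -> return 8
        f(x=5) -> return 5  (same call as traced above)
      -> return 13
      f(x=6) -> return 8  (same call as traced above)
    -> return 21
    f(x=7) -> return 13  (same call as traced above)
  -> return 34
  f(x=8) -> return 21  (same call as traced above)
-> return 55

Final answer: 55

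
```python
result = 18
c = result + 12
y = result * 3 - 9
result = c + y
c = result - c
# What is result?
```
Trace:
  result=18
  result=18, c=30
  result=18, c=30, y=45
  result=75, c=30, y=45
  result=75, c=45, y=45

Final answer: 75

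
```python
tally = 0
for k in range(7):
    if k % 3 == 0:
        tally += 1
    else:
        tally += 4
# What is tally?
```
Trace:
  tally=0
  tally=1, k=0
  tally=5, k=1
  tally=9, k=2
  tally=10, k=3
  tally=14, k=4
  tally=18, k=5
  tally=19, k=6

Final answer: 19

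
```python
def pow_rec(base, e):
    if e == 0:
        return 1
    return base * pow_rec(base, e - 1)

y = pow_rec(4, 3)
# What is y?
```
Call trace:
pow_rec(base=4, e=3)
  pow_rec(base=4, e=2)
    pow_rec(base=4, e=1)
      pow_rec(base=4, e=0)
      -> return 1
    -> return 4
  -> return 16
-> return 64

Final answer: 64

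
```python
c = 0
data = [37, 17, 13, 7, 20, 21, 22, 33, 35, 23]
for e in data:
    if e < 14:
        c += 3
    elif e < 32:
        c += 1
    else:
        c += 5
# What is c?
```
Trace:
  c=0
  c=5, e=37
  c=6, e=17
  c=9, e=13
  c=12, e=7
  c=13, e=20
  c=14, e=21
  c=15, e=22
  c=20, e=33
  c=25, e=35
  c=26, e=23

Final answer: 26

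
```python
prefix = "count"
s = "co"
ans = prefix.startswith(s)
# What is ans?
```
Trace:
  prefix='count'
  prefix='count', s='co'
  prefix='count', s='co', ans=True

Final answer: True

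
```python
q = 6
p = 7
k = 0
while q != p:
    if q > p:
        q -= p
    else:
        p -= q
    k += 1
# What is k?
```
Trace:
  q=6
  q=6, p=7
  q=6, p=7, k=0
  q=6, p=1, k=1
  q=5, p=1, k=2
  q=4, p=1, k=3
  q=3, p=1, k=4
  q=2, p=1, k=5
  q=1, p=1, k=6

Final answer: 6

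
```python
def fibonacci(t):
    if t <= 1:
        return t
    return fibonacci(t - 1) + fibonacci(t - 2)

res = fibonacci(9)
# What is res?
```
Call trace (a repeated sub-call is expanded the first time; later identical calls just restate its return value):
fibonacci(t=9)
  fibonacci(t=8)
    fibonacci(t=7)
      fibonacci(t=6)
        fibonacci(t=5)
          fibonacci(t=4)
            fibonacci(t=3)
              fibonacci(t=2)
                fibonacci(t=1)
                -> return 1
                fibonacci(t=0)
                -> return 0
              -> return 1
              fibonacci(t=1)
              -> return 1
            -> return 2
            fibonacci(t=2) -> return 1  (same call as traced above)
          -> return 3
          fibonacci(t=3) -> return 2  (same call as traced above)
        -> return 5
        fibonacci(t=4) -> return 3  (same call as traced above)
      -> return 8
      fibonacci(t=5) -> return 5  (same call as traced above)
    -> return 13
    fibonacci(t=6) -> return 8  (same call as traced above)
  -> return 21
  fibonacci(t=7) -> return 13  (same call as traced above)
-> return 34

Final answer: 34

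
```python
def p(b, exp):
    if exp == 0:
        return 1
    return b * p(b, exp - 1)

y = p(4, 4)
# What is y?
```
Call trace:
p(b=4, exp=4)
  p(b=4, exp=3)
    p(b=4, exp=2)
      p(b=4, exp=1)
        p(b=4, exp=0)
        -> return 1
      -> return 4
    -> return 16
  -> return 64
-> return 256

Final answer: 256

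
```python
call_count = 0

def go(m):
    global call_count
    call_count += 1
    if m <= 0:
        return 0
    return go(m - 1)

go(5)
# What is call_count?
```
Call trace:
go(m=5)
  go(m=4)
    go(m=3)
      go(m=2)
        go(m=1)
          go(m=0)
          -> return 0
        -> return 0
      -> return 0
    -> return 0
  -> return 0
-> return 0

call_count is incremented once per call. go is entered once for each m = 5, 4, 3, 2, 1, 0 (the m <= 0 call returns without recursing), i.e. 5 + 1 calls.
call_count = 6

Final answer: 6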